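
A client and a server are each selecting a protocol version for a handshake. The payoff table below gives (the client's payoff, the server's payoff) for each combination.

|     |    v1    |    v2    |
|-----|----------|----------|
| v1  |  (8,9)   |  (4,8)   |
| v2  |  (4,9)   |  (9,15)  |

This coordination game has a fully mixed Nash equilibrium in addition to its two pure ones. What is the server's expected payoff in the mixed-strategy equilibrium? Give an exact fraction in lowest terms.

The client mixes with probability p on v1, chosen so the server is indifferent: 9p + 9(1−p) = 8p + 15(1−p) gives p = 6/7.
The server's expected payoff is 9·6/7 + 9·1/7 = 9.

9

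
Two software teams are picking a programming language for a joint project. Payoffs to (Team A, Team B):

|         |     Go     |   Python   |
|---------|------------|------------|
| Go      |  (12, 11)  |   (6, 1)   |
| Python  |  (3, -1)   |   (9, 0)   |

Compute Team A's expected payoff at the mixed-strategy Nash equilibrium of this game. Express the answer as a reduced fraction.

15/2

Team B mixes with probability q on Go, chosen so Team A is indifferent: 12q + 6(1−q) = 3q + 9(1−q) gives q = 1/4.
Team A's expected payoff (from either row, since indifferent) is 12·1/4 + 6·3/4 = 15/2.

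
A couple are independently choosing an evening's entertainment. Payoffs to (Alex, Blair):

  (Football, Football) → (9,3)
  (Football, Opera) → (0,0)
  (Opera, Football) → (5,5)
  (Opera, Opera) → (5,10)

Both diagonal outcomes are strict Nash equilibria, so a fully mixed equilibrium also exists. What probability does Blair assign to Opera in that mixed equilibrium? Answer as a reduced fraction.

4/9

Blair's mix q on Football must make Alex indifferent between Football and Opera.
Alex's payoff from Football: 9q + 0(1−q). From Opera: 5q + 5(1−q).
Set equal: 4q = 5(1−q) → q = 5/9.
Probability on Opera is 1 − 5/9 = 4/9.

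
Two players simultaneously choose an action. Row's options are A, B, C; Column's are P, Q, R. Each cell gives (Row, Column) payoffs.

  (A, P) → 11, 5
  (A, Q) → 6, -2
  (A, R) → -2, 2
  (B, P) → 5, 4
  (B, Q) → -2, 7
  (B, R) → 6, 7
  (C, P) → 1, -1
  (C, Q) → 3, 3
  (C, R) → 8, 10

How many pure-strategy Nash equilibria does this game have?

2

(A, P): Row gets 11 (best alternative 5); Column gets 5 (best alternative 2). Neither deviates — NE.
(C, R): Row gets 8 (best alternative 6); Column gets 10 (best alternative 3). Neither deviates — NE.
(B, Q) is not a NE: Row would switch to A (6 > -2).
No other cell survives both best-response checks, so there are 2 pure NE.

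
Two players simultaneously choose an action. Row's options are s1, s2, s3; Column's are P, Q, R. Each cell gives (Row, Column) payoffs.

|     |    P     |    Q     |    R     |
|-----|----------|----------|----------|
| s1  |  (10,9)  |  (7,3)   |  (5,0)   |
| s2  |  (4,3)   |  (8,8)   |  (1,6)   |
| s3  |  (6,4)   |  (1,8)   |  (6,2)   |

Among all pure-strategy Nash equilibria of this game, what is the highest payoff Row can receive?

(s1, P) is a pure NE (Row: 10 ≥ 6; Column: 9 ≥ 3). Row gets 10.
(s2, Q) is a pure NE (Row: 8 ≥ 7; Column: 8 ≥ 6). Row gets 8.
Every other cell has a profitable deviation for at least one player. Highest of {10, 8} is 10.

10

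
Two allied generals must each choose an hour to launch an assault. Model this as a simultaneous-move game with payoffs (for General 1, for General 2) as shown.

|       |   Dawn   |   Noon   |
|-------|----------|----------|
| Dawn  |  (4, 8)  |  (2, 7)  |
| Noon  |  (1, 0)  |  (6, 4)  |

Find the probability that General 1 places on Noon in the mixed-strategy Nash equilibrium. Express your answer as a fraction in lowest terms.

1/5

General 1's mix p on Dawn must make General 2 indifferent between Dawn and Noon.
General 2's payoff from Dawn: 8p + 0(1−p). From Noon: 7p + 4(1−p).
Set equal: 1p = 4(1−p) → p = 4/5.
Probability on Noon is 1 − 4/5 = 1/5.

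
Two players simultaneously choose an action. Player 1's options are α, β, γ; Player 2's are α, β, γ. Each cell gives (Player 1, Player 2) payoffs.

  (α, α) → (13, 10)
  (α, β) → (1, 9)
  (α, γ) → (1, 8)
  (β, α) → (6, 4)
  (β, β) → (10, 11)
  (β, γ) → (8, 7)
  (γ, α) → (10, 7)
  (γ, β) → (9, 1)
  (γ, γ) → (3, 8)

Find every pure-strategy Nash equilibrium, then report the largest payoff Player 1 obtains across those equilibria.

13

Both α is a pure NE (Player 1: 13 ≥ 10; Player 2: 10 ≥ 9). Player 1 gets 13.
Both β is a pure NE (Player 1: 10 ≥ 9; Player 2: 11 ≥ 7). Player 1 gets 10.
Every other cell has a profitable deviation for at least one player. Highest of {13, 10} is 13.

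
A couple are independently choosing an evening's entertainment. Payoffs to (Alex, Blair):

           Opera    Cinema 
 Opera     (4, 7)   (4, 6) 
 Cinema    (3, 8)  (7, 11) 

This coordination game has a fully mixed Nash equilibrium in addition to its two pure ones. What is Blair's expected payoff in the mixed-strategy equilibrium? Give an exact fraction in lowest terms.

29/4

Alex mixes with probability p on Opera, chosen so Blair is indifferent: 7p + 8(1−p) = 6p + 11(1−p) gives p = 3/4.
Blair's expected payoff is 7·3/4 + 8·1/4 = 29/4.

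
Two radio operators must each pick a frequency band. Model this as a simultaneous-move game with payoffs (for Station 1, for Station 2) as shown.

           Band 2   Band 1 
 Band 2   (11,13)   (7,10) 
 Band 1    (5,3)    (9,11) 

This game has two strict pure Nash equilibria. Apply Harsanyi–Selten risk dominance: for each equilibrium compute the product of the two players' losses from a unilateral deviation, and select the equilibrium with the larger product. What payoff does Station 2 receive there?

At both Band 2: Station 1 loses 11 − 5 = 6 by deviating; Station 2 loses 13 − 10 = 3. Product = 6·3 = 18.
At both Band 1: Station 1 loses 9 − 7 = 2 by deviating; Station 2 loses 11 − 3 = 8. Product = 2·8 = 16.
18 > 16, so both Band 2 is risk-dominant. Station 2's payoff there is 13.

13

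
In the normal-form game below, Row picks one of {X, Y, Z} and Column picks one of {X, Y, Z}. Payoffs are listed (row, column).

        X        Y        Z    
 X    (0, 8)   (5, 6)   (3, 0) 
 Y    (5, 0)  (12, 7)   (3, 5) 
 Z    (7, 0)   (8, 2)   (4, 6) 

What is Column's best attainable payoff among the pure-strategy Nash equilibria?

7

Both Y is a pure NE (Row: 12 ≥ 8; Column: 7 ≥ 5). Column gets 7.
Both Z is a pure NE (Row: 4 ≥ 3; Column: 6 ≥ 2). Column gets 6.
Every other cell has a profitable deviation for at least one player. Highest of {7, 6} is 7.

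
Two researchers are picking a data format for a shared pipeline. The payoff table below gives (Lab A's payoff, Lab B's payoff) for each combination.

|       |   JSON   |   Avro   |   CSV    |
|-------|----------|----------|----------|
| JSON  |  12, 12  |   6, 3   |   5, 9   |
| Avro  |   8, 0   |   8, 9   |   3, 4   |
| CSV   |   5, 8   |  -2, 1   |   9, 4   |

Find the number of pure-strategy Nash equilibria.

2

Both JSON: Lab A gets 12 (best alternative 8); Lab B gets 12 (best alternative 9). Neither deviates — NE.
Both Avro: Lab A gets 8 (best alternative 6); Lab B gets 9 (best alternative 4). Neither deviates — NE.
Both CSV is not a NE: Lab B would switch to JSON (8 > 4).
No other cell survives both best-response checks, so there are 2 pure NE.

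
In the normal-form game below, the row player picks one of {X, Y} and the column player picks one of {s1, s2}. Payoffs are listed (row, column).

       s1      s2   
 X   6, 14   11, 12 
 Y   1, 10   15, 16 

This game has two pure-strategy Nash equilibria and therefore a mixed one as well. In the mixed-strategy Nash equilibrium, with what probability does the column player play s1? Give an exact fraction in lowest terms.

The column player's mix q on s1 must make the row player indifferent between X and Y.
The row player's payoff from X: 6q + 11(1−q). From Y: 1q + 15(1−q).
Set equal: 5q = 4(1−q) → q = 4/9.

4/9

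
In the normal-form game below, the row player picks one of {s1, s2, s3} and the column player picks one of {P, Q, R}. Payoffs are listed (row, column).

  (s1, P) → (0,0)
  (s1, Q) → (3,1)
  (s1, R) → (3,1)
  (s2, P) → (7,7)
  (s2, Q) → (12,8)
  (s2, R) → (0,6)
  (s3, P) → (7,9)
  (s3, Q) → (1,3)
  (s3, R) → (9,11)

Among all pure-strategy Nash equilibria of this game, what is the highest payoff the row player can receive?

(s2, Q) is a pure NE (the row player: 12 ≥ 3; the column player: 8 ≥ 7). The row player gets 12.
(s3, R) is a pure NE (the row player: 9 ≥ 3; the column player: 11 ≥ 9). The row player gets 9.
Every other cell has a profitable deviation for at least one player. Highest of {12, 9} is 12.

12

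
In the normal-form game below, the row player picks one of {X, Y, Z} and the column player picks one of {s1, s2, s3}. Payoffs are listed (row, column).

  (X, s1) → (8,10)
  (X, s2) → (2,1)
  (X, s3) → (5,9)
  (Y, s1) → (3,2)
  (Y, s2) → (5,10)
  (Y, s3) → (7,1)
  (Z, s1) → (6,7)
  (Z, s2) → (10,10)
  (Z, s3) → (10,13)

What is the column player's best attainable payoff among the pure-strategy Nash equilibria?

(X, s1) is a pure NE (the row player: 8 ≥ 6; the column player: 10 ≥ 9). The column player gets 10.
(Z, s3) is a pure NE (the row player: 10 ≥ 7; the column player: 13 ≥ 10). The column player gets 13.
Every other cell has a profitable deviation for at least one player. Highest of {10, 13} is 13.

13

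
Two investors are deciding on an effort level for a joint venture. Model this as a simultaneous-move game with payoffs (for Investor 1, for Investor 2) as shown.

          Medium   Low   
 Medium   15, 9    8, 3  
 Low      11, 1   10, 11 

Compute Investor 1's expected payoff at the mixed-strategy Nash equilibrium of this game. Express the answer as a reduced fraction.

31/3

Investor 2 mixes with probability q on Medium, chosen so Investor 1 is indifferent: 15q + 8(1−q) = 11q + 10(1−q) gives q = 1/3.
Investor 1's expected payoff (from either row, since indifferent) is 15·1/3 + 8·2/3 = 31/3.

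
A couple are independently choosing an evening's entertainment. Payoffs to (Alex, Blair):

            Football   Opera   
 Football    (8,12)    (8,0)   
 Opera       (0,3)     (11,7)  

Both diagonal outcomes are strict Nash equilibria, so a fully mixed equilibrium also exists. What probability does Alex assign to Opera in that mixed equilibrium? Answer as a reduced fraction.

Alex's mix p on Football must make Blair indifferent between Football and Opera.
Blair's payoff from Football: 12p + 3(1−p). From Opera: 0p + 7(1−p).
Set equal: 12p = 4(1−p) → p = 4/16 = 1/4.
Probability on Opera is 1 − 1/4 = 3/4.

3/4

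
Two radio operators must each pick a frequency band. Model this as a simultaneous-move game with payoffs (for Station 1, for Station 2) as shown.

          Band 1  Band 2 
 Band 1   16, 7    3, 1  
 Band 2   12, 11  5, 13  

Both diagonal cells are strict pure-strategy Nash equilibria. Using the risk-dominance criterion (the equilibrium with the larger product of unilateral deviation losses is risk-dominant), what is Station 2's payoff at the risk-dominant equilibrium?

At both Band 1: Station 1 loses 16 − 12 = 4 by deviating; Station 2 loses 7 − 1 = 6. Product = 4·6 = 24.
At both Band 2: Station 1 loses 5 − 3 = 2 by deviating; Station 2 loses 13 − 11 = 2. Product = 2·2 = 4.
24 > 4, so both Band 1 is risk-dominant. Station 2's payoff there is 7.

7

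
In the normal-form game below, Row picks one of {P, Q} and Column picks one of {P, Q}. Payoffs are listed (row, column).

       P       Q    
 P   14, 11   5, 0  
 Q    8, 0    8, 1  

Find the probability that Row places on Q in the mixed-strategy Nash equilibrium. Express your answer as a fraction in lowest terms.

Row's mix p on P must make Column indifferent between P and Q.
Column's payoff from P: 11p + 0(1−p). From Q: 0p + 1(1−p).
Set equal: 11p = 1(1−p) → p = 1/12.
Probability on Q is 1 − 1/12 = 11/12.

11/12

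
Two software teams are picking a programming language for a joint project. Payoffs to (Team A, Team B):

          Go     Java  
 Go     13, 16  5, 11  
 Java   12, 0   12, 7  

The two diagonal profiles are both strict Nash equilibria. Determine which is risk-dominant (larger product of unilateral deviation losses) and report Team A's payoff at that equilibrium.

12

At both Go: Team A loses 13 − 12 = 1 by deviating; Team B loses 16 − 11 = 5. Product = 1·5 = 5.
At both Java: Team A loses 12 − 5 = 7 by deviating; Team B loses 7 − 0 = 7. Product = 7·7 = 49.
49 > 5, so both Java is risk-dominant. Team A's payoff there is 12.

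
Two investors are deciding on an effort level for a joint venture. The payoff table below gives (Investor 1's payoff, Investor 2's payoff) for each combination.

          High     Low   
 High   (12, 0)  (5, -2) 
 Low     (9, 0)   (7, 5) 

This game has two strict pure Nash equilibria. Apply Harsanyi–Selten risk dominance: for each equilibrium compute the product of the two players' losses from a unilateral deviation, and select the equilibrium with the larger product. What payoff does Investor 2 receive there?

5

At both High: Investor 1 loses 12 − 9 = 3 by deviating; Investor 2 loses 0 − (-2) = 2. Product = 3·2 = 6.
At both Low: Investor 1 loses 7 − 5 = 2 by deviating; Investor 2 loses 5 − 0 = 5. Product = 2·5 = 10.
10 > 6, so both Low is risk-dominant. Investor 2's payoff there is 5.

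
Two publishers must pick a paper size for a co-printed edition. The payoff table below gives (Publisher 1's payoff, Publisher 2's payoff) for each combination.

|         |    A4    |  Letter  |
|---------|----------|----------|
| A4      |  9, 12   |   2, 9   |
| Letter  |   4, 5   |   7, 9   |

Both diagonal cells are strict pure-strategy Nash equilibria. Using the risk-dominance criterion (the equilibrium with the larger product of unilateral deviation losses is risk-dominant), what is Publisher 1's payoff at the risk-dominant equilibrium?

At both A4: Publisher 1 loses 9 − 4 = 5 by deviating; Publisher 2 loses 12 − 9 = 3. Product = 5·3 = 15.
At both Letter: Publisher 1 loses 7 − 2 = 5 by deviating; Publisher 2 loses 9 − 5 = 4. Product = 5·4 = 20.
20 > 15, so both Letter is risk-dominant. Publisher 1's payoff there is 7.

7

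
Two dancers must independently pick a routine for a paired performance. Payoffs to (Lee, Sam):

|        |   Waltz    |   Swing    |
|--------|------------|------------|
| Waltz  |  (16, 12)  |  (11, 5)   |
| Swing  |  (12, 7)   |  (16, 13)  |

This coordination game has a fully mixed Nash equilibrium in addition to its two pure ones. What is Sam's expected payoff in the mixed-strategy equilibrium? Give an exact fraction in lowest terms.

121/13

Lee mixes with probability p on Waltz, chosen so Sam is indifferent: 12p + 7(1−p) = 5p + 13(1−p) gives p = 6/13.
Sam's expected payoff is 12·6/13 + 7·7/13 = 121/13.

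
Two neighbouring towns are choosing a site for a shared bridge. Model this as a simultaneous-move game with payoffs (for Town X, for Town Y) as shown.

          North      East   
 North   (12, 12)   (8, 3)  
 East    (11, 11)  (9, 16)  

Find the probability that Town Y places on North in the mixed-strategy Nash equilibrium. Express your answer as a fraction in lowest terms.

1/2

Town Y's mix q on North must make Town X indifferent between North and East.
Town X's payoff from North: 12q + 8(1−q). From East: 11q + 9(1−q).
Set equal: 1q = 1(1−q) → q = 1/2.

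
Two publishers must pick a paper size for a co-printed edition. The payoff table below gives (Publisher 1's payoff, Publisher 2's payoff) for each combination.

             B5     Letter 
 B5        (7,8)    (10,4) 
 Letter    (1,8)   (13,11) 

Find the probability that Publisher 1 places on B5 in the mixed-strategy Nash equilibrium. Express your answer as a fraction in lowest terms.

Publisher 1's mix p on B5 must make Publisher 2 indifferent between B5 and Letter.
Publisher 2's payoff from B5: 8p + 8(1−p). From Letter: 4p + 11(1−p).
Set equal: 4p = 3(1−p) → p = 3/7.

3/7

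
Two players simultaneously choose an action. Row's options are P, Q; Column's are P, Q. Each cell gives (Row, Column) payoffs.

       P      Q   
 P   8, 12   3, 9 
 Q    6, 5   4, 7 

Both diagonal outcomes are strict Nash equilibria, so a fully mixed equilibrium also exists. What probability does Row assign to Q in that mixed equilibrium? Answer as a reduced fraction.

3/5

Row's mix p on P must make Column indifferent between P and Q.
Column's payoff from P: 12p + 5(1−p). From Q: 9p + 7(1−p).
Set equal: 3p = 2(1−p) → p = 2/5.
Probability on Q is 1 − 2/5 = 3/5.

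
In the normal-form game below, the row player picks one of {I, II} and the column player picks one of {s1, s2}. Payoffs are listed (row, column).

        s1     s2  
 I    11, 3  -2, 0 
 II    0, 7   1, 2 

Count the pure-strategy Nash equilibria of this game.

1

(I, s1): the row player gets 11 (best alternative 0); the column player gets 3 (best alternative 0). Neither deviates — NE.
(II, s2) is not a NE: the column player would switch to s1 (7 > 2).
No other cell survives both best-response checks, so there is 1 pure NE.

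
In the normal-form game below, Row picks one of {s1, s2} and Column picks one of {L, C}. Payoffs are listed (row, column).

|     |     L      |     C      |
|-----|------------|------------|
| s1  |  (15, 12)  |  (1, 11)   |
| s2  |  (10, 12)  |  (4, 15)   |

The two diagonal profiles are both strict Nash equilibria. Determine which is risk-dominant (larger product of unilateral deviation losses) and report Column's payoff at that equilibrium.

At (s1, L): Row loses 15 − 10 = 5 by deviating; Column loses 12 − 11 = 1. Product = 5·1 = 5.
At (s2, C): Row loses 4 − 1 = 3 by deviating; Column loses 15 − 12 = 3. Product = 3·3 = 9.
9 > 5, so (s2, C) is risk-dominant. Column's payoff there is 15.

15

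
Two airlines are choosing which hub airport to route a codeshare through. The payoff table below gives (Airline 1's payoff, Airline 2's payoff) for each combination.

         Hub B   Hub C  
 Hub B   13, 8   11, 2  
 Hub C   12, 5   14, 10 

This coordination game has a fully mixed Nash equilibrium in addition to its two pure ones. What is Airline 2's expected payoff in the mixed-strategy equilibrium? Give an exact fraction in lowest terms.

70/11

Airline 1 mixes with probability p on Hub B, chosen so Airline 2 is indifferent: 8p + 5(1−p) = 2p + 10(1−p) gives p = 5/11.
Airline 2's expected payoff is 8·5/11 + 5·6/11 = 70/11.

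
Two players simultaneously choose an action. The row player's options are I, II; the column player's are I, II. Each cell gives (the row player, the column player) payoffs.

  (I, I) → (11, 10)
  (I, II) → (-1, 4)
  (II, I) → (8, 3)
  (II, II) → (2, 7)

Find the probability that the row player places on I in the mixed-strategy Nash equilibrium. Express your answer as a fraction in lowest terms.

2/5

The row player's mix p on I must make the column player indifferent between I and II.
The column player's payoff from I: 10p + 3(1−p). From II: 4p + 7(1−p).
Set equal: 6p = 4(1−p) → p = 4/10 = 2/5.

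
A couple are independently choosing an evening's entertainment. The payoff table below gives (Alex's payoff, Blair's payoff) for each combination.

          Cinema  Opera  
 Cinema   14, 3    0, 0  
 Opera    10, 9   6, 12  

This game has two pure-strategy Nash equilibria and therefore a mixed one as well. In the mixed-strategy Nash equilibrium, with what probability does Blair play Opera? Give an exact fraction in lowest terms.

Blair's mix q on Cinema must make Alex indifferent between Cinema and Opera.
Alex's payoff from Cinema: 14q + 0(1−q). From Opera: 10q + 6(1−q).
Set equal: 4q = 6(1−q) → q = 6/10 = 3/5.
Probability on Opera is 1 − 3/5 = 2/5.

2/5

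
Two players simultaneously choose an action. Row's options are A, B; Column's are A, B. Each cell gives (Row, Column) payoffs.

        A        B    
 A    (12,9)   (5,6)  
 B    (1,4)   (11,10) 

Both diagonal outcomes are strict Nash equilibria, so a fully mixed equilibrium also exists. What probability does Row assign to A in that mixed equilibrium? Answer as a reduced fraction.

2/3

Row's mix p on A must make Column indifferent between A and B.
Column's payoff from A: 9p + 4(1−p). From B: 6p + 10(1−p).
Set equal: 3p = 6(1−p) → p = 6/9 = 2/3.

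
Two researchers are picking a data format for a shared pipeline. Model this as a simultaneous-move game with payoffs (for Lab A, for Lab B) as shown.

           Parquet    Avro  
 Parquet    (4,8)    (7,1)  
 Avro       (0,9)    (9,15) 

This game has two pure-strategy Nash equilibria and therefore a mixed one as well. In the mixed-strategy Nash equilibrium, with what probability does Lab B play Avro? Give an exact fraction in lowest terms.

2/3

Lab B's mix q on Parquet must make Lab A indifferent between Parquet and Avro.
Lab A's payoff from Parquet: 4q + 7(1−q). From Avro: 0q + 9(1−q).
Set equal: 4q = 2(1−q) → q = 2/6 = 1/3.
Probability on Avro is 1 − 1/3 = 2/3.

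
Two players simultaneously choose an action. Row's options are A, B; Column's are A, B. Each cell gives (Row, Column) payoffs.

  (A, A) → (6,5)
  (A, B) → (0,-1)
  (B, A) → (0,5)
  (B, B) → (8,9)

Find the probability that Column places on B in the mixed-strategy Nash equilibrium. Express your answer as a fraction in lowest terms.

Column's mix q on A must make Row indifferent between A and B.
Row's payoff from A: 6q + 0(1−q). From B: 0q + 8(1−q).
Set equal: 6q = 8(1−q) → q = 8/14 = 4/7.
Probability on B is 1 − 4/7 = 3/7.

3/7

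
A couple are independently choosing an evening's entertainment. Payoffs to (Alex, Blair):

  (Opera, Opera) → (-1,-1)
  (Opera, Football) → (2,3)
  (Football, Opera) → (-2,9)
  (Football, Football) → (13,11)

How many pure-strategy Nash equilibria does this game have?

Both Football: Alex gets 13 (best alternative 2); Blair gets 11 (best alternative 9). Neither deviates — NE.
Both Opera is not a NE: Blair would switch to Football (3 > -1).
No other cell survives both best-response checks, so there is 1 pure NE.

1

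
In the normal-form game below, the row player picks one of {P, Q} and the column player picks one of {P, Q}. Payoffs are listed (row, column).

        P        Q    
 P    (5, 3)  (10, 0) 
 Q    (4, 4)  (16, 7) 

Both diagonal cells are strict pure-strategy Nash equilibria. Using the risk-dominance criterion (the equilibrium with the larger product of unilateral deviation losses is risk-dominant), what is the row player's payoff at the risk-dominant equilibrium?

16

At both P: the row player loses 5 − 4 = 1 by deviating; the column player loses 3 − 0 = 3. Product = 1·3 = 3.
At both Q: the row player loses 16 − 10 = 6 by deviating; the column player loses 7 − 4 = 3. Product = 6·3 = 18.
18 > 3, so both Q is risk-dominant. The row player's payoff there is 16.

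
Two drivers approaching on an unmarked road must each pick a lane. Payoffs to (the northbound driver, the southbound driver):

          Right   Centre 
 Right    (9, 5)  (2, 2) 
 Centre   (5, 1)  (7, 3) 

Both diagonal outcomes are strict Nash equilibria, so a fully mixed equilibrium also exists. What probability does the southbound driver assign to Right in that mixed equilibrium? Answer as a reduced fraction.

5/9

The southbound driver's mix q on Right must make the northbound driver indifferent between Right and Centre.
The northbound driver's payoff from Right: 9q + 2(1−q). From Centre: 5q + 7(1−q).
Set equal: 4q = 5(1−q) → q = 5/9.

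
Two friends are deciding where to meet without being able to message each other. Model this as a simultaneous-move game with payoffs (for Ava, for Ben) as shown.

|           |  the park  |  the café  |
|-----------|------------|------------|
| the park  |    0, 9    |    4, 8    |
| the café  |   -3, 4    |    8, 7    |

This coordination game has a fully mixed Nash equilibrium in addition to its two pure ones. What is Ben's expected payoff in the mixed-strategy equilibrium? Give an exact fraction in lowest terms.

Ava mixes with probability p on the park, chosen so Ben is indifferent: 9p + 4(1−p) = 8p + 7(1−p) gives p = 3/4.
Ben's expected payoff is 9·3/4 + 4·1/4 = 31/4.

31/4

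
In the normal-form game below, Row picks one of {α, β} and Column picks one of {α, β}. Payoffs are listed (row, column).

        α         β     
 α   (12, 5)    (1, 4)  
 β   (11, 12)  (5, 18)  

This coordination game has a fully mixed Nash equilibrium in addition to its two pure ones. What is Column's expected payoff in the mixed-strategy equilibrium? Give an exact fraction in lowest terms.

Row mixes with probability p on α, chosen so Column is indifferent: 5p + 12(1−p) = 4p + 18(1−p) gives p = 6/7.
Column's expected payoff is 5·6/7 + 12·1/7 = 6.

6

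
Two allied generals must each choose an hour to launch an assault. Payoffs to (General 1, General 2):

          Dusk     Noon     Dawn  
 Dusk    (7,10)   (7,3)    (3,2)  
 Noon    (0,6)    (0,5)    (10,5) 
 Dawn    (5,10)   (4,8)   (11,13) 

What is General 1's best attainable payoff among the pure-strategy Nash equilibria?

11

Both Dusk is a pure NE (General 1: 7 ≥ 5; General 2: 10 ≥ 3). General 1 gets 7.
Both Dawn is a pure NE (General 1: 11 ≥ 10; General 2: 13 ≥ 10). General 1 gets 11.
Every other cell has a profitable deviation for at least one player. Highest of {7, 11} is 11.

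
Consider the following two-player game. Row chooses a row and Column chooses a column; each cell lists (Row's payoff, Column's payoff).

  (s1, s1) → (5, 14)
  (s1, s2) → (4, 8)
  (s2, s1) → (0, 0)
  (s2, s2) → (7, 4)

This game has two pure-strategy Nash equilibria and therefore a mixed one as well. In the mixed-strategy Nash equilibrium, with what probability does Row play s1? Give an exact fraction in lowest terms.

Row's mix p on s1 must make Column indifferent between s1 and s2.
Column's payoff from s1: 14p + 0(1−p). From s2: 8p + 4(1−p).
Set equal: 6p = 4(1−p) → p = 4/10 = 2/5.

2/5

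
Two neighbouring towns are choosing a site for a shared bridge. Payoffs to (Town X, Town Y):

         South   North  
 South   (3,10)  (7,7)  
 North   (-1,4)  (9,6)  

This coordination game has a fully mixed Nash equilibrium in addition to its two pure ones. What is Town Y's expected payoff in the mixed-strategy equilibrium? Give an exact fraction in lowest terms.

Town X mixes with probability p on South, chosen so Town Y is indifferent: 10p + 4(1−p) = 7p + 6(1−p) gives p = 2/5.
Town Y's expected payoff is 10·2/5 + 4·3/5 = 32/5.

32/5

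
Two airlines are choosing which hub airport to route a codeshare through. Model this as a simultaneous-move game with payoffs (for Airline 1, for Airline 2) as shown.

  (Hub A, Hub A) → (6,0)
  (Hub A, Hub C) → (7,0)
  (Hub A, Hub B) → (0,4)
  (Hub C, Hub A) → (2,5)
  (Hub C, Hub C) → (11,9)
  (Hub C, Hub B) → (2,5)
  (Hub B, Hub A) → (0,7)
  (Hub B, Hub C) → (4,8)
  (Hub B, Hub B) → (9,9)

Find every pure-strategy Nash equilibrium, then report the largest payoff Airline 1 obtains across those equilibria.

11

Both Hub C is a pure NE (Airline 1: 11 ≥ 7; Airline 2: 9 ≥ 5). Airline 1 gets 11.
Both Hub B is a pure NE (Airline 1: 9 ≥ 2; Airline 2: 9 ≥ 8). Airline 1 gets 9.
Every other cell has a profitable deviation for at least one player. Highest of {11, 9} is 11.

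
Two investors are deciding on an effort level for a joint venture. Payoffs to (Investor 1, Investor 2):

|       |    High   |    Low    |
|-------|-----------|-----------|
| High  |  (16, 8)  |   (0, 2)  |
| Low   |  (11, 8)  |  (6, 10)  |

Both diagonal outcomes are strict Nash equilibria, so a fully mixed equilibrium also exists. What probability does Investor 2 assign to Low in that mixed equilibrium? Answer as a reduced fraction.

5/11

Investor 2's mix q on High must make Investor 1 indifferent between High and Low.
Investor 1's payoff from High: 16q + 0(1−q). From Low: 11q + 6(1−q).
Set equal: 5q = 6(1−q) → q = 6/11.
Probability on Low is 1 − 6/11 = 5/11.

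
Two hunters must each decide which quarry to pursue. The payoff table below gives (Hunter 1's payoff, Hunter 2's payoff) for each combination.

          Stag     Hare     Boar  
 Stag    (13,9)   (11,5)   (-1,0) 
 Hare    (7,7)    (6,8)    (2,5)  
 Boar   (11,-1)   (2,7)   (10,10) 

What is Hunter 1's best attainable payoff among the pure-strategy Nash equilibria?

Both Stag is a pure NE (Hunter 1: 13 ≥ 11; Hunter 2: 9 ≥ 5). Hunter 1 gets 13.
Both Boar is a pure NE (Hunter 1: 10 ≥ 2; Hunter 2: 10 ≥ 7). Hunter 1 gets 10.
Every other cell has a profitable deviation for at least one player. Highest of {13, 10} is 13.

13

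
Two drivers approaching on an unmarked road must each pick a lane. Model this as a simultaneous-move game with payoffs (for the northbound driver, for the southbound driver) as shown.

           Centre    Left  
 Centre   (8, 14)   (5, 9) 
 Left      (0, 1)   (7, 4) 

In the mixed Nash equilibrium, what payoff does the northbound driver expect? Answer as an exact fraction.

The southbound driver mixes with probability q on Centre, chosen so the northbound driver is indifferent: 8q + 5(1−q) = 0q + 7(1−q) gives q = 1/5.
The northbound driver's expected payoff (from either row, since indifferent) is 8·1/5 + 5·4/5 = 28/5.

28/5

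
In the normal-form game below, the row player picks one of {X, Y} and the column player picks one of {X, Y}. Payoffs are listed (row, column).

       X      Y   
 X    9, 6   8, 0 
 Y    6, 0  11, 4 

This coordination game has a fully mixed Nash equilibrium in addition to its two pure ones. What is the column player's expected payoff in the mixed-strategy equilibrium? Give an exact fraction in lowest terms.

12/5

The row player mixes with probability p on X, chosen so the column player is indifferent: 6p + 0(1−p) = 0p + 4(1−p) gives p = 2/5.
The column player's expected payoff is 6·2/5 + 0·3/5 = 12/5.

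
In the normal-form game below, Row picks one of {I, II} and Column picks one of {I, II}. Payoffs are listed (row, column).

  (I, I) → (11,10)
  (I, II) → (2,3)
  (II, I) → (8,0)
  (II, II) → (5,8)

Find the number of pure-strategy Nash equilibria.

Both I: Row gets 11 (best alternative 8); Column gets 10 (best alternative 3). Neither deviates — NE.
Both II: Row gets 5 (best alternative 2); Column gets 8 (best alternative 0). Neither deviates — NE.
(I, II) is not a NE: Row would switch to II (5 > 2).
No other cell survives both best-response checks, so there are 2 pure NE.

2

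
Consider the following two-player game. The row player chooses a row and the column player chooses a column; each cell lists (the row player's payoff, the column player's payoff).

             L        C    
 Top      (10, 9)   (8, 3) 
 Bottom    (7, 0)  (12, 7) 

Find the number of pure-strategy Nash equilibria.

2

(Top, L): the row player gets 10 (best alternative 7); the column player gets 9 (best alternative 3). Neither deviates — NE.
(Bottom, C): the row player gets 12 (best alternative 8); the column player gets 7 (best alternative 0). Neither deviates — NE.
(Bottom, L) is not a NE: the row player would switch to Top (10 > 7).
No other cell survives both best-response checks, so there are 2 pure NE.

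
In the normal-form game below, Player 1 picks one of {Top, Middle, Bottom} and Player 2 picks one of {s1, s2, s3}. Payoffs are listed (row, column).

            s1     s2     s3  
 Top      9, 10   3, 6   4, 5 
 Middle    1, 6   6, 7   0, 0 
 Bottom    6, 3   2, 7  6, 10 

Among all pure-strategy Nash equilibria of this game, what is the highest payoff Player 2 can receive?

10

(Top, s1) is a pure NE (Player 1: 9 ≥ 6; Player 2: 10 ≥ 6). Player 2 gets 10.
(Middle, s2) is a pure NE (Player 1: 6 ≥ 3; Player 2: 7 ≥ 6). Player 2 gets 7.
(Bottom, s3) is a pure NE (Player 1: 6 ≥ 4; Player 2: 10 ≥ 7). Player 2 gets 10.
Every other cell has a profitable deviation for at least one player. Highest of {10, 7, 10} is 10.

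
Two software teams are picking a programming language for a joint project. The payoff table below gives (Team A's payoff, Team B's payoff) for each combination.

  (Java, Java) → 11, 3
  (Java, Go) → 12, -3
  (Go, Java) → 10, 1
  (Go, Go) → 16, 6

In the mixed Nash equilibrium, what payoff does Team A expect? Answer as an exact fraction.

56/5

Team B mixes with probability q on Java, chosen so Team A is indifferent: 11q + 12(1−q) = 10q + 16(1−q) gives q = 4/5.
Team A's expected payoff (from either row, since indifferent) is 11·4/5 + 12·1/5 = 56/5.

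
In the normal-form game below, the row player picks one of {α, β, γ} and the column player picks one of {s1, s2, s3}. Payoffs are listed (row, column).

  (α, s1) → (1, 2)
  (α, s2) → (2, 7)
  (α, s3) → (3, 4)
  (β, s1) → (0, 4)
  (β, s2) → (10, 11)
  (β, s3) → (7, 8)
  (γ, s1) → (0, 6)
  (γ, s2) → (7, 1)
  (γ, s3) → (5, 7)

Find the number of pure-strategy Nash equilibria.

1

(β, s2): the row player gets 10 (best alternative 7); the column player gets 11 (best alternative 8). Neither deviates — NE.
(α, s1) is not a NE: the column player would switch to s2 (7 > 2).
No other cell survives both best-response checks, so there is 1 pure NE.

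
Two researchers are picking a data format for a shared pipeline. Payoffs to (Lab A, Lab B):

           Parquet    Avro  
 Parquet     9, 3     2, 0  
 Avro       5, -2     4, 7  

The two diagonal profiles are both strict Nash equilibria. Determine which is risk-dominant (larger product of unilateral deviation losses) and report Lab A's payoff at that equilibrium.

At both Parquet: Lab A loses 9 − 5 = 4 by deviating; Lab B loses 3 − 0 = 3. Product = 4·3 = 12.
At both Avro: Lab A loses 4 − 2 = 2 by deviating; Lab B loses 7 − (-2) = 9. Product = 2·9 = 18.
18 > 12, so both Avro is risk-dominant. Lab A's payoff there is 4.

4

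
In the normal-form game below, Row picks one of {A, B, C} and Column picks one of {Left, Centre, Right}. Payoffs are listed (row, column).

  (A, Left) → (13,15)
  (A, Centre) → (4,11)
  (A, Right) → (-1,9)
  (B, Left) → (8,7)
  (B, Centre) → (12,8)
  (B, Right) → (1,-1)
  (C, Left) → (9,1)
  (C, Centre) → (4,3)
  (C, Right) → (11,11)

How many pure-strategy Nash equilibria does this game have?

3

(A, Left): Row gets 13 (best alternative 9); Column gets 15 (best alternative 11). Neither deviates — NE.
(B, Centre): Row gets 12 (best alternative 4); Column gets 8 (best alternative 7). Neither deviates — NE.
(C, Right): Row gets 11 (best alternative 1); Column gets 11 (best alternative 3). Neither deviates — NE.
(B, Left) is not a NE: Row would switch to A (13 > 8).
No other cell survives both best-response checks, so there are 3 pure NE.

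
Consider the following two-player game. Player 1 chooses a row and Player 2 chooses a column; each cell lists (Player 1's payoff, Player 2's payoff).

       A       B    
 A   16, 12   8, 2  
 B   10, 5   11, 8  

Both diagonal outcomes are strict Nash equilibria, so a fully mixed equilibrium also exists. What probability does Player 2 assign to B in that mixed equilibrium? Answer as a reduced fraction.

2/3

Player 2's mix q on A must make Player 1 indifferent between A and B.
Player 1's payoff from A: 16q + 8(1−q). From B: 10q + 11(1−q).
Set equal: 6q = 3(1−q) → q = 3/9 = 1/3.
Probability on B is 1 − 1/3 = 2/3.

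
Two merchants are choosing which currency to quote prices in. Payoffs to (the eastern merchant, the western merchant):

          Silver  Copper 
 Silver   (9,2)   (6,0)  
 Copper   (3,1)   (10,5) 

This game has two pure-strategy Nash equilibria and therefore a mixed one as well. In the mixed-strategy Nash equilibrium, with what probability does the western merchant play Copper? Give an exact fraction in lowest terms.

The western merchant's mix q on Silver must make the eastern merchant indifferent between Silver and Copper.
The eastern merchant's payoff from Silver: 9q + 6(1−q). From Copper: 3q + 10(1−q).
Set equal: 6q = 4(1−q) → q = 4/10 = 2/5.
Probability on Copper is 1 − 2/5 = 3/5.

3/5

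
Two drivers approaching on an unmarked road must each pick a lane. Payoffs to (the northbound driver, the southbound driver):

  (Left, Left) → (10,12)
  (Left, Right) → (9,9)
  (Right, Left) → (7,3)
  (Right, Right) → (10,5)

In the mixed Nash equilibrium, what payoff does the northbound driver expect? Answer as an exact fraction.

37/4

The southbound driver mixes with probability q on Left, chosen so the northbound driver is indifferent: 10q + 9(1−q) = 7q + 10(1−q) gives q = 1/4.
The northbound driver's expected payoff (from either row, since indifferent) is 10·1/4 + 9·3/4 = 37/4.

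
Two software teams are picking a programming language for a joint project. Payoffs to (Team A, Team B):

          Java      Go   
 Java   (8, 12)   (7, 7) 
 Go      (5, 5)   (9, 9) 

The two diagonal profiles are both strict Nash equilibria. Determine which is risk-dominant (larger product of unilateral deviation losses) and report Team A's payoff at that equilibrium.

8

At both Java: Team A loses 8 − 5 = 3 by deviating; Team B loses 12 − 7 = 5. Product = 3·5 = 15.
At both Go: Team A loses 9 − 7 = 2 by deviating; Team B loses 9 − 5 = 4. Product = 2·4 = 8.
15 > 8, so both Java is risk-dominant. Team A's payoff there is 8.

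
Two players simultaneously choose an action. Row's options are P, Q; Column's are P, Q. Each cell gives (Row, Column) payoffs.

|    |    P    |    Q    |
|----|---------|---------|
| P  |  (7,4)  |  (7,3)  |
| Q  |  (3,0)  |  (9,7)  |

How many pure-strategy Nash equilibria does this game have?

Both P: Row gets 7 (best alternative 3); Column gets 4 (best alternative 3). Neither deviates — NE.
Both Q: Row gets 9 (best alternative 7); Column gets 7 (best alternative 0). Neither deviates — NE.
(Q, P) is not a NE: Row would switch to P (7 > 3).
No other cell survives both best-response checks, so there are 2 pure NE.

2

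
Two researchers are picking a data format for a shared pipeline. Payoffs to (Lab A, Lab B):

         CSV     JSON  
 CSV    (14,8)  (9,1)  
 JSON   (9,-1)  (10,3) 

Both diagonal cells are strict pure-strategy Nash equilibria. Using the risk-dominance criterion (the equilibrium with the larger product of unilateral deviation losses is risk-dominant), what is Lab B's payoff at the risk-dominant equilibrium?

At both CSV: Lab A loses 14 − 9 = 5 by deviating; Lab B loses 8 − 1 = 7. Product = 5·7 = 35.
At both JSON: Lab A loses 10 − 9 = 1 by deviating; Lab B loses 3 − (-1) = 4. Product = 1·4 = 4.
35 > 4, so both CSV is risk-dominant. Lab B's payoff there is 8.

8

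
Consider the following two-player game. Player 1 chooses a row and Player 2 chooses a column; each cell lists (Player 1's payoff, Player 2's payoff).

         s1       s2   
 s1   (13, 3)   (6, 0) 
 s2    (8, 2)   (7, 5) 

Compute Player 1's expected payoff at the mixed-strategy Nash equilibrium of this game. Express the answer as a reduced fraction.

Player 2 mixes with probability q on s1, chosen so Player 1 is indifferent: 13q + 6(1−q) = 8q + 7(1−q) gives q = 1/6.
Player 1's expected payoff (from either row, since indifferent) is 13·1/6 + 6·5/6 = 43/6.

43/6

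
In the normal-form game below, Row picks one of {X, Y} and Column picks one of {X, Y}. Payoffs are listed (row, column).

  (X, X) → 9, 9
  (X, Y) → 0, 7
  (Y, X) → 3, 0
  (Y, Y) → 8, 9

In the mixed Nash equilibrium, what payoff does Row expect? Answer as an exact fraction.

36/7

Column mixes with probability q on X, chosen so Row is indifferent: 9q + 0(1−q) = 3q + 8(1−q) gives q = 4/7.
Row's expected payoff (from either row, since indifferent) is 9·4/7 + 0·3/7 = 36/7.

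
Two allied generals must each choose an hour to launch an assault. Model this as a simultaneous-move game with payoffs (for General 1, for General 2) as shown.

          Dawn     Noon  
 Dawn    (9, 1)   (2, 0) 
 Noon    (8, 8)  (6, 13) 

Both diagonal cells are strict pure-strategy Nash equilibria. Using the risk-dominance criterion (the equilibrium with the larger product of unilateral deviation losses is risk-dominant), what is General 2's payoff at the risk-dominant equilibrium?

13

At both Dawn: General 1 loses 9 − 8 = 1 by deviating; General 2 loses 1 − 0 = 1. Product = 1·1 = 1.
At both Noon: General 1 loses 6 − 2 = 4 by deviating; General 2 loses 13 − 8 = 5. Product = 4·5 = 20.
20 > 1, so both Noon is risk-dominant. General 2's payoff there is 13.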